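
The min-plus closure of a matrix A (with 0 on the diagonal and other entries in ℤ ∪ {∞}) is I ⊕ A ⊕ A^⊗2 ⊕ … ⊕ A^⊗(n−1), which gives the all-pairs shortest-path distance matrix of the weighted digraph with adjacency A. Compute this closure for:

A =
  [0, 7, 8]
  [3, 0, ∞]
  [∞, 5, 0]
Closure =
  [0, 7, 8]
  [3, 0, 11]
  [8, 5, 0]

This is the Floyd-Warshall all-pairs shortest-path computation. For each intermediate vertex k = 0, 1, …, 2, update dist[i][j] ← min(dist[i][j], dist[i][k] + dist[k][j]). The final matrix gives, for each (i, j), the minimum total weight of any directed path from i to j (possibly empty when i = j).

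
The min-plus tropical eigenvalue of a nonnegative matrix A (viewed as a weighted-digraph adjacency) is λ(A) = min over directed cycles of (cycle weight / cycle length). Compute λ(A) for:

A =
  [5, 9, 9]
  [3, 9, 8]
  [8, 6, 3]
λ(A) = 3

Enumerate directed cycles and compute their means (weight / length). Sample:
  cycle 0 → 0: weight = 5, length = 1, mean = 5/1 ≈ 5.000
  cycle 1 → 1: weight = 9, length = 1, mean = 9/1 ≈ 9.000
  cycle 2 → 2: weight = 3, length = 1, mean = 3/1 ≈ 3.000
  cycle 0 → 1 → 0: weight = 12, length = 2, mean = 12/2 ≈ 6.000
  cycle 0 → 2 → 0: weight = 17, length = 2, mean = 17/2 ≈ 8.500
  cycle 1 → 0 → 1: weight = 12, length = 2, mean = 12/2 ≈ 6.000
Minimum mean = 3.000, attained e.g. along the cycle 2 → 2 with weight 3 and length 1. So λ(A) = 3/1 = 3.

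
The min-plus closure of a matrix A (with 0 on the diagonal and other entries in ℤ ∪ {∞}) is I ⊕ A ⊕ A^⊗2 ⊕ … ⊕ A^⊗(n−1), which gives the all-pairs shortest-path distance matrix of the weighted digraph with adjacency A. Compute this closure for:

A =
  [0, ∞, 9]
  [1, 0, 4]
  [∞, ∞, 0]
Closure =
  [0, ∞, 9]
  [1, 0, 4]
  [∞, ∞, 0]

This is the Floyd-Warshall all-pairs shortest-path computation. For each intermediate vertex k = 0, 1, …, 2, update dist[i][j] ← min(dist[i][j], dist[i][k] + dist[k][j]). The final matrix gives, for each (i, j), the minimum total weight of any directed path from i to j (possibly empty when i = j).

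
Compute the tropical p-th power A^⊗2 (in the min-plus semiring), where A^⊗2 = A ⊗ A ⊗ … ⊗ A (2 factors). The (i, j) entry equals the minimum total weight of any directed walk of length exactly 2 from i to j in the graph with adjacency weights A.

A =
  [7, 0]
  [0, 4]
A^⊗2 =
  [0, 4]
  [4, 0]

Each entry (A^⊗2)_ij equals the minimum over all length-2 walks i = v_0 → v_1 → … → v_2 = j of Σ_t A[v_t][v_{t+1}]. For example, for (i, j) = (0, 1) we minimise over 2 possible intermediate vertex sequences; the minimum is 4, attained along the walk 0 → 1 → 1.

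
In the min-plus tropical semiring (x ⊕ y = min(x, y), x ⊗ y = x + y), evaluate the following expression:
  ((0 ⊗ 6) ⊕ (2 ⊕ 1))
((0 ⊗ 6) ⊕ (2 ⊕ 1)) = 1

Expand innermost to outermost. Recall ⊕ takes the minimum of its arguments and ⊗ takes their sum. Working out the expression ((0 ⊗ 6) ⊕ (2 ⊕ 1)) gives 1.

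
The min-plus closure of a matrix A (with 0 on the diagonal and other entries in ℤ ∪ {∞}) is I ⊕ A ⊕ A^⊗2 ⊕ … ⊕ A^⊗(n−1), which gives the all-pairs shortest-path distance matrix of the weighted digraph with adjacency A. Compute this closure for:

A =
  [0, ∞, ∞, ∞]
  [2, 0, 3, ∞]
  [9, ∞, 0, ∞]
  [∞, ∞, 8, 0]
Closure =
  [0, ∞, ∞, ∞]
  [2, 0, 3, ∞]
  [9, ∞, 0, ∞]
  [17, ∞, 8, 0]

This is the Floyd-Warshall all-pairs shortest-path computation. For each intermediate vertex k = 0, 1, …, 3, update dist[i][j] ← min(dist[i][j], dist[i][k] + dist[k][j]). The final matrix gives, for each (i, j), the minimum total weight of any directed path from i to j (possibly empty when i = j).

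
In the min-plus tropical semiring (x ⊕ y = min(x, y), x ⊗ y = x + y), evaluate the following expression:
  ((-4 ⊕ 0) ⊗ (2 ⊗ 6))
((-4 ⊕ 0) ⊗ (2 ⊗ 6)) = 4

Expand innermost to outermost. Recall ⊕ takes the minimum of its arguments and ⊗ takes their sum. Working out the expression ((-4 ⊕ 0) ⊗ (2 ⊗ 6)) gives 4.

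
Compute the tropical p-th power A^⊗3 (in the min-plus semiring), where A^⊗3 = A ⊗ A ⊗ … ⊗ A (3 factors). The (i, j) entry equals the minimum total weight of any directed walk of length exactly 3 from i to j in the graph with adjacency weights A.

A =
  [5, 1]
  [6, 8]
A^⊗3 =
  [12, 8]
  [13, 12]

Each entry (A^⊗3)_ij equals the minimum over all length-3 walks i = v_0 → v_1 → … → v_3 = j of Σ_t A[v_t][v_{t+1}]. For example, for (i, j) = (0, 1) we minimise over 4 possible intermediate vertex sequences; the minimum is 8, attained along the walk 0 → 1 → 0 → 1.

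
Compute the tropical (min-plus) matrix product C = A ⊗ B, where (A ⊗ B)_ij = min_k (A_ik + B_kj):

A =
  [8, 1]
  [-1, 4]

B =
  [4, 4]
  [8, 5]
A ⊗ B =
  [9, 6]
  [3, 3]

Apply the min-plus product entry-by-entry:
  C[0][0] = min over k of (A[0][0] + B[0][0] = 8 + 4 = 12, A[0][1] + B[1][0] = 1 + 8 = 9) = 9 (attained at k = 1)
  C[0][1] = min over k of (A[0][0] + B[0][1] = 8 + 4 = 12, A[0][1] + B[1][1] = 1 + 5 = 6) = 6 (attained at k = 1)
  C[1][0] = min over k of (A[1][0] + B[0][0] = -1 + 4 = 3, A[1][1] + B[1][0] = 4 + 8 = 12) = 3 (attained at k = 0)
  C[1][1] = min over k of (A[1][0] + B[0][1] = -1 + 4 = 3, A[1][1] + B[1][1] = 4 + 5 = 9) = 3 (attained at k = 0)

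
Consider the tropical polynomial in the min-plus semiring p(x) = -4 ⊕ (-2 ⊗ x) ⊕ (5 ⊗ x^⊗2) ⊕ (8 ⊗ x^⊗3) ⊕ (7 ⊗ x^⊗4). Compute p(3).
p(3) = -4

A tropical monomial a ⊗ x^⊗i evaluates to a + i · x. Evaluating each term at x = 3:
  Term 0 contributes -4 + 0 · 3 = -4
  Term 1 contributes -2 + 1 · 3 = 1
  Term 2 contributes 5 + 2 · 3 = 11
  Term 3 contributes 8 + 3 · 3 = 17
  Term 4 contributes 7 + 4 · 3 = 19
p(3) = ⊕ of these = min[-4, 1, 11, 17, 19] = -4.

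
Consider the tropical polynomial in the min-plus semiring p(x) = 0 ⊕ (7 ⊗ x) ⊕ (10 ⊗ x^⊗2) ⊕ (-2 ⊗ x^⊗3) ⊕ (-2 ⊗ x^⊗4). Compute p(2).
p(2) = 0

A tropical monomial a ⊗ x^⊗i evaluates to a + i · x. Evaluating each term at x = 2:
  Term 0 contributes 0 + 0 · 2 = 0
  Term 1 contributes 7 + 1 · 2 = 9
  Term 2 contributes 10 + 2 · 2 = 14
  Term 3 contributes -2 + 3 · 2 = 4
  Term 4 contributes -2 + 4 · 2 = 6
p(2) = ⊕ of these = min[0, 9, 14, 4, 6] = 0.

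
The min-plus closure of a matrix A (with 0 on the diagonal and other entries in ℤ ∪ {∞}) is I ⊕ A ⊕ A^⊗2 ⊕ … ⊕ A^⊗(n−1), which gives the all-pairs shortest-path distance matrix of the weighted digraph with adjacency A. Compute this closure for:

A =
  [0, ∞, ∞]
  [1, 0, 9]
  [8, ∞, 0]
Closure =
  [0, ∞, ∞]
  [1, 0, 9]
  [8, ∞, 0]

This is the Floyd-Warshall all-pairs shortest-path computation. For each intermediate vertex k = 0, 1, …, 2, update dist[i][j] ← min(dist[i][j], dist[i][k] + dist[k][j]). The final matrix gives, for each (i, j), the minimum total weight of any directed path from i to j (possibly empty when i = j).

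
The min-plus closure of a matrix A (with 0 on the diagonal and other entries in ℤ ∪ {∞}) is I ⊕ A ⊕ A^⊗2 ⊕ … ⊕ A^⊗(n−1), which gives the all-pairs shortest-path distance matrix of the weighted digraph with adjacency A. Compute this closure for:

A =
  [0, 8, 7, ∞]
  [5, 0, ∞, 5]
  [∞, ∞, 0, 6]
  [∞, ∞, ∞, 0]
Closure =
  [0, 8, 7, 13]
  [5, 0, 12, 5]
  [∞, ∞, 0, 6]
  [∞, ∞, ∞, 0]

This is the Floyd-Warshall all-pairs shortest-path computation. For each intermediate vertex k = 0, 1, …, 3, update dist[i][j] ← min(dist[i][j], dist[i][k] + dist[k][j]). The final matrix gives, for each (i, j), the minimum total weight of any directed path from i to j (possibly empty when i = j).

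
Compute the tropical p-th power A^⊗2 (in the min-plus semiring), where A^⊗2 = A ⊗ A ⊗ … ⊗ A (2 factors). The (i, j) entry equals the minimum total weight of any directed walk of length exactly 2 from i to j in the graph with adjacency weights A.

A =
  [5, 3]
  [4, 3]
A^⊗2 =
  [7, 6]
  [7, 6]

Each entry (A^⊗2)_ij equals the minimum over all length-2 walks i = v_0 → v_1 → … → v_2 = j of Σ_t A[v_t][v_{t+1}]. For example, for (i, j) = (0, 1) we minimise over 2 possible intermediate vertex sequences; the minimum is 6, attained along the walk 0 → 1 → 1.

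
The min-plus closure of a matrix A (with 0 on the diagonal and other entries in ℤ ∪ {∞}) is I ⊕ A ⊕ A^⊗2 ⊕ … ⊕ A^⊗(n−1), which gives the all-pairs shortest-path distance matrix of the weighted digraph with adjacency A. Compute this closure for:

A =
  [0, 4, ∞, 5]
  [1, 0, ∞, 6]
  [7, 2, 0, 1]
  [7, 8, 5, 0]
Closure =
  [0, 4, 10, 5]
  [1, 0, 11, 6]
  [3, 2, 0, 1]
  [7, 7, 5, 0]

This is the Floyd-Warshall all-pairs shortest-path computation. For each intermediate vertex k = 0, 1, …, 3, update dist[i][j] ← min(dist[i][j], dist[i][k] + dist[k][j]). The final matrix gives, for each (i, j), the minimum total weight of any directed path from i to j (possibly empty when i = j).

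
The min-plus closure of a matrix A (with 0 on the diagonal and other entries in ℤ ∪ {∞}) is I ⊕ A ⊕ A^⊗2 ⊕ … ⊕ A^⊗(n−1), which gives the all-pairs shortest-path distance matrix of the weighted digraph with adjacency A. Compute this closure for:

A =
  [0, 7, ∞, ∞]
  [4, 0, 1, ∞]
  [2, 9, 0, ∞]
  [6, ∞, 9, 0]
Closure =
  [0, 7, 8, ∞]
  [3, 0, 1, ∞]
  [2, 9, 0, ∞]
  [6, 13, 9, 0]

This is the Floyd-Warshall all-pairs shortest-path computation. For each intermediate vertex k = 0, 1, …, 3, update dist[i][j] ← min(dist[i][j], dist[i][k] + dist[k][j]). The final matrix gives, for each (i, j), the minimum total weight of any directed path from i to j (possibly empty when i = j).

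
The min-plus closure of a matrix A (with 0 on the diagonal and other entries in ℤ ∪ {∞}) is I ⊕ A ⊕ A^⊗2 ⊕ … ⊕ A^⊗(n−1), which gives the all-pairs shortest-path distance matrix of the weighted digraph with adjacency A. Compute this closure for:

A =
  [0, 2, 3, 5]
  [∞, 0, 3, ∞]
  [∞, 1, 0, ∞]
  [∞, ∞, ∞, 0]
Closure =
  [0, 2, 3, 5]
  [∞, 0, 3, ∞]
  [∞, 1, 0, ∞]
  [∞, ∞, ∞, 0]

This is the Floyd-Warshall all-pairs shortest-path computation. For each intermediate vertex k = 0, 1, …, 3, update dist[i][j] ← min(dist[i][j], dist[i][k] + dist[k][j]). The final matrix gives, for each (i, j), the minimum total weight of any directed path from i to j (possibly empty when i = j).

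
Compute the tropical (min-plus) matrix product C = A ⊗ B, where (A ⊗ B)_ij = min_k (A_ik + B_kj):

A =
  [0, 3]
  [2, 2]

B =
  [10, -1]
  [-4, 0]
A ⊗ B =
  [-1, -1]
  [-2, 1]

Apply the min-plus product entry-by-entry:
  C[0][0] = min over k of (A[0][0] + B[0][0] = 0 + 10 = 10, A[0][1] + B[1][0] = 3 + -4 = -1) = -1 (attained at k = 1)
  C[0][1] = min over k of (A[0][0] + B[0][1] = 0 + -1 = -1, A[0][1] + B[1][1] = 3 + 0 = 3) = -1 (attained at k = 0)
  C[1][0] = min over k of (A[1][0] + B[0][0] = 2 + 10 = 12, A[1][1] + B[1][0] = 2 + -4 = -2) = -2 (attained at k = 1)
  C[1][1] = min over k of (A[1][0] + B[0][1] = 2 + -1 = 1, A[1][1] + B[1][1] = 2 + 0 = 2) = 1 (attained at k = 0)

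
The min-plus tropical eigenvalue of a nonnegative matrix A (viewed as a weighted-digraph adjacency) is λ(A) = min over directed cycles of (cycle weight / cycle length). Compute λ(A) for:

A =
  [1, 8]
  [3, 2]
λ(A) = 1

Enumerate directed cycles and compute their means (weight / length). Sample:
  cycle 0 → 0: weight = 1, length = 1, mean = 1/1 ≈ 1.000
  cycle 1 → 1: weight = 2, length = 1, mean = 2/1 ≈ 2.000
  cycle 0 → 1 → 0: weight = 11, length = 2, mean = 11/2 ≈ 5.500
  cycle 1 → 0 → 1: weight = 11, length = 2, mean = 11/2 ≈ 5.500
Minimum mean = 1.000, attained e.g. along the cycle 0 → 0 with weight 1 and length 1. So λ(A) = 1/1 = 1.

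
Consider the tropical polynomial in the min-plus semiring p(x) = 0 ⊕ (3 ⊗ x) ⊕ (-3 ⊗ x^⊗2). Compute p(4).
p(4) = 0

A tropical monomial a ⊗ x^⊗i evaluates to a + i · x. Evaluating each term at x = 4:
  Term 0 contributes 0 + 0 · 4 = 0
  Term 1 contributes 3 + 1 · 4 = 7
  Term 2 contributes -3 + 2 · 4 = 5
p(4) = ⊕ of these = min[0, 7, 5] = 0.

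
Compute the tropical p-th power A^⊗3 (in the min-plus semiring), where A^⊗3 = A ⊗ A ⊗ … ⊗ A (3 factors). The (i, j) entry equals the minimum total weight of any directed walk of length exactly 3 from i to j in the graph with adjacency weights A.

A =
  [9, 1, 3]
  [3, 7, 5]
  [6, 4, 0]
A^⊗3 =
  [9, 5, 3]
  [7, 9, 5]
  [6, 4, 0]

Each entry (A^⊗3)_ij equals the minimum over all length-3 walks i = v_0 → v_1 → … → v_3 = j of Σ_t A[v_t][v_{t+1}]. For example, for (i, j) = (0, 2) we minimise over 9 possible intermediate vertex sequences; the minimum is 3, attained along the walk 0 → 2 → 2 → 2.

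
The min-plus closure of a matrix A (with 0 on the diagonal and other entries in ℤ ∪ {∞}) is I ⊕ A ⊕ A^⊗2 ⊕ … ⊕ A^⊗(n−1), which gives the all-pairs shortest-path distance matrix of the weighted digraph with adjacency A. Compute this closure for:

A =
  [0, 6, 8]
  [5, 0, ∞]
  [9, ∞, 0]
Closure =
  [0, 6, 8]
  [5, 0, 13]
  [9, 15, 0]

This is the Floyd-Warshall all-pairs shortest-path computation. For each intermediate vertex k = 0, 1, …, 2, update dist[i][j] ← min(dist[i][j], dist[i][k] + dist[k][j]). The final matrix gives, for each (i, j), the minimum total weight of any directed path from i to j (possibly empty when i = j).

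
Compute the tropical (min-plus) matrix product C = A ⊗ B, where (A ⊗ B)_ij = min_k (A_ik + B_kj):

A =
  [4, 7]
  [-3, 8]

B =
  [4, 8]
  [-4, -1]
A ⊗ B =
  [3, 6]
  [1, 5]

Apply the min-plus product entry-by-entry:
  C[0][0] = min over k of (A[0][0] + B[0][0] = 4 + 4 = 8, A[0][1] + B[1][0] = 7 + -4 = 3) = 3 (attained at k = 1)
  C[0][1] = min over k of (A[0][0] + B[0][1] = 4 + 8 = 12, A[0][1] + B[1][1] = 7 + -1 = 6) = 6 (attained at k = 1)
  C[1][0] = min over k of (A[1][0] + B[0][0] = -3 + 4 = 1, A[1][1] + B[1][0] = 8 + -4 = 4) = 1 (attained at k = 0)
  C[1][1] = min over k of (A[1][0] + B[0][1] = -3 + 8 = 5, A[1][1] + B[1][1] = 8 + -1 = 7) = 5 (attained at k = 0)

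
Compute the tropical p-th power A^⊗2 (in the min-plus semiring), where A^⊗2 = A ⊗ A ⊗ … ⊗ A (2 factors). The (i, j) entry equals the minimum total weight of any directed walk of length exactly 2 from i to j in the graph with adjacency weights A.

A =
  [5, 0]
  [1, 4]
A^⊗2 =
  [1, 4]
  [5, 1]

Each entry (A^⊗2)_ij equals the minimum over all length-2 walks i = v_0 → v_1 → … → v_2 = j of Σ_t A[v_t][v_{t+1}]. For example, for (i, j) = (0, 1) we minimise over 2 possible intermediate vertex sequences; the minimum is 4, attained along the walk 0 → 1 → 1.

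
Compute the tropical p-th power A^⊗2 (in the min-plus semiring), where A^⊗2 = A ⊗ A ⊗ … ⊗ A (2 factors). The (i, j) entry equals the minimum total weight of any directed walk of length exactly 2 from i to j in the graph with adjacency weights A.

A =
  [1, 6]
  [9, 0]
A^⊗2 =
  [2, 6]
  [9, 0]

Each entry (A^⊗2)_ij equals the minimum over all length-2 walks i = v_0 → v_1 → … → v_2 = j of Σ_t A[v_t][v_{t+1}]. For example, for (i, j) = (0, 1) we minimise over 2 possible intermediate vertex sequences; the minimum is 6, attained along the walk 0 → 1 → 1.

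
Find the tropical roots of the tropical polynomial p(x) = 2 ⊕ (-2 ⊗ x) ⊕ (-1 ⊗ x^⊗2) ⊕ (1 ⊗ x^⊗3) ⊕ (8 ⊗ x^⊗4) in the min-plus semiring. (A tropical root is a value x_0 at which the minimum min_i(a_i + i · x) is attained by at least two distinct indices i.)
Roots: {-7, -2, -1, 4}

Each tropical root is a break point of the lower envelope of the lines y = a_i + i · x (there are 5 lines, with slopes 0, 1, ..., 4). Only the lines that attain the minimum somewhere contribute to roots; other lines are dominated. Here the surviving (envelope) indices are i = 4, i = 3, i = 2, i = 1, i = 0.
Intersections between consecutive envelope lines give the roots: for adjacent envelope indices i < j the intersection is x = (a_i − a_j) / (j − i). Reading off the sorted break points: {-7, -2, -1, 4}.
Verification: at each break x_0, at least two indices attain the minimum of min_i(a_i + i · x_0).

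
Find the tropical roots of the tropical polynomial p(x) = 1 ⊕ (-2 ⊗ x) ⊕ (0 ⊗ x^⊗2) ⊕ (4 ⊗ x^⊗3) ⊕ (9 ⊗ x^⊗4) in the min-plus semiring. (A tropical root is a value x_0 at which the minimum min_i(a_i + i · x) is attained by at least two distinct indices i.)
Roots: {-5, -4, -2, 3}

Each tropical root is a break point of the lower envelope of the lines y = a_i + i · x (there are 5 lines, with slopes 0, 1, ..., 4). Only the lines that attain the minimum somewhere contribute to roots; other lines are dominated. Here the surviving (envelope) indices are i = 4, i = 3, i = 2, i = 1, i = 0.
Intersections between consecutive envelope lines give the roots: for adjacent envelope indices i < j the intersection is x = (a_i − a_j) / (j − i). Reading off the sorted break points: {-5, -4, -2, 3}.
Verification: at each break x_0, at least two indices attain the minimum of min_i(a_i + i · x_0).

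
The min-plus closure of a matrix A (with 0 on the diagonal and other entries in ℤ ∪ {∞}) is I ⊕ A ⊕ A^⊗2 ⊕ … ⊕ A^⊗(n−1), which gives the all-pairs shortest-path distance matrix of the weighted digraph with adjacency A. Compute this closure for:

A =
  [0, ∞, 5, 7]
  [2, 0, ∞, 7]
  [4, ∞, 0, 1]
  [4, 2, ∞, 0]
Closure =
  [0, 8, 5, 6]
  [2, 0, 7, 7]
  [4, 3, 0, 1]
  [4, 2, 9, 0]

This is the Floyd-Warshall all-pairs shortest-path computation. For each intermediate vertex k = 0, 1, …, 3, update dist[i][j] ← min(dist[i][j], dist[i][k] + dist[k][j]). The final matrix gives, for each (i, j), the minimum total weight of any directed path from i to j (possibly empty when i = j).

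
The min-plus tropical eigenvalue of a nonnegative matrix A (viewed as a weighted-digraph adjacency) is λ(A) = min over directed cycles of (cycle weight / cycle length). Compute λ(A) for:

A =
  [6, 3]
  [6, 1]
λ(A) = 1

Enumerate directed cycles and compute their means (weight / length). Sample:
  cycle 0 → 0: weight = 6, length = 1, mean = 6/1 ≈ 6.000
  cycle 1 → 1: weight = 1, length = 1, mean = 1/1 ≈ 1.000
  cycle 0 → 1 → 0: weight = 9, length = 2, mean = 9/2 ≈ 4.500
  cycle 1 → 0 → 1: weight = 9, length = 2, mean = 9/2 ≈ 4.500
Minimum mean = 1.000, attained e.g. along the cycle 1 → 1 with weight 1 and length 1. So λ(A) = 1/1 = 1.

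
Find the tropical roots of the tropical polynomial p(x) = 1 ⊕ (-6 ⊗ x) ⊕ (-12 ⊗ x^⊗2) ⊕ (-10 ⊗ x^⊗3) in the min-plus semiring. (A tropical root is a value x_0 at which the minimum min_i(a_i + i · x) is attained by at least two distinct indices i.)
Roots: {-2, 6, 7}

Each tropical root is a break point of the lower envelope of the lines y = a_i + i · x (there are 4 lines, with slopes 0, 1, ..., 3). Only the lines that attain the minimum somewhere contribute to roots; other lines are dominated. Here the surviving (envelope) indices are i = 3, i = 2, i = 1, i = 0.
Intersections between consecutive envelope lines give the roots: for adjacent envelope indices i < j the intersection is x = (a_i − a_j) / (j − i). Reading off the sorted break points: {-2, 6, 7}.
Verification: at each break x_0, at least two indices attain the minimum of min_i(a_i + i · x_0).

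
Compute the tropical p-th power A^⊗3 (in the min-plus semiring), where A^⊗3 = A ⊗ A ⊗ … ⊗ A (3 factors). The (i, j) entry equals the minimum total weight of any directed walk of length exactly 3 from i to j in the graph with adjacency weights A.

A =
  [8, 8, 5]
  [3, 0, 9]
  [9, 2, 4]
A^⊗3 =
  [10, 7, 13]
  [3, 0, 8]
  [5, 2, 10]

Each entry (A^⊗3)_ij equals the minimum over all length-3 walks i = v_0 → v_1 → … → v_3 = j of Σ_t A[v_t][v_{t+1}]. For example, for (i, j) = (0, 2) we minimise over 9 possible intermediate vertex sequences; the minimum is 13, attained along the walk 0 → 2 → 2 → 2.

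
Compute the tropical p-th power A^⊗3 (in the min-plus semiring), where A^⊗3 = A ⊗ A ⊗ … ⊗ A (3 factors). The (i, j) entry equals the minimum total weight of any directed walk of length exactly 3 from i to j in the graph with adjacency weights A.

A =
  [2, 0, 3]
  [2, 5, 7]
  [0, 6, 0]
A^⊗3 =
  [3, 2, 3]
  [4, 4, 5]
  [0, 0, 0]

Each entry (A^⊗3)_ij equals the minimum over all length-3 walks i = v_0 → v_1 → … → v_3 = j of Σ_t A[v_t][v_{t+1}]. For example, for (i, j) = (0, 2) we minimise over 9 possible intermediate vertex sequences; the minimum is 3, attained along the walk 0 → 2 → 2 → 2.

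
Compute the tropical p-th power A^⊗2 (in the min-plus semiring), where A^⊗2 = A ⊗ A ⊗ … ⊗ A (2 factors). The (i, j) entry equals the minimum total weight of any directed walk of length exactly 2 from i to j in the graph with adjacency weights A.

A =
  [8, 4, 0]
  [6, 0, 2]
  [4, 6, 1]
A^⊗2 =
  [4, 4, 1]
  [6, 0, 2]
  [5, 6, 2]

Each entry (A^⊗2)_ij equals the minimum over all length-2 walks i = v_0 → v_1 → … → v_2 = j of Σ_t A[v_t][v_{t+1}]. For example, for (i, j) = (0, 2) we minimise over 3 possible intermediate vertex sequences; the minimum is 1, attained along the walk 0 → 2 → 2.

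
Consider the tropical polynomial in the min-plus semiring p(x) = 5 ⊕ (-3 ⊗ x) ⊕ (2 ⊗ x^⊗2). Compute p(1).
p(1) = -2

A tropical monomial a ⊗ x^⊗i evaluates to a + i · x. Evaluating each term at x = 1:
  Term 0 contributes 5 + 0 · 1 = 5
  Term 1 contributes -3 + 1 · 1 = -2
  Term 2 contributes 2 + 2 · 1 = 4
p(1) = ⊕ of these = min[5, -2, 4] = -2.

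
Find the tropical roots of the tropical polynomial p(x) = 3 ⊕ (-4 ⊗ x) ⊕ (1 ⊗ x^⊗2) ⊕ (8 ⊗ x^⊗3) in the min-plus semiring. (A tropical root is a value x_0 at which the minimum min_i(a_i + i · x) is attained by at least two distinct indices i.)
Roots: {-7, -5, 7}

Each tropical root is a break point of the lower envelope of the lines y = a_i + i · x (there are 4 lines, with slopes 0, 1, ..., 3). Only the lines that attain the minimum somewhere contribute to roots; other lines are dominated. Here the surviving (envelope) indices are i = 3, i = 2, i = 1, i = 0.
Intersections between consecutive envelope lines give the roots: for adjacent envelope indices i < j the intersection is x = (a_i − a_j) / (j − i). Reading off the sorted break points: {-7, -5, 7}.
Verification: at each break x_0, at least two indices attain the minimum of min_i(a_i + i · x_0).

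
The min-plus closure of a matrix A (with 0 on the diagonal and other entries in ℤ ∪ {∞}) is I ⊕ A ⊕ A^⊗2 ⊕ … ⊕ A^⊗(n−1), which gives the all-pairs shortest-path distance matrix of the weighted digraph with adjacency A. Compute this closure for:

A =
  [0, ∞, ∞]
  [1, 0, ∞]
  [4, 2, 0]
Closure =
  [0, ∞, ∞]
  [1, 0, ∞]
  [3, 2, 0]

This is the Floyd-Warshall all-pairs shortest-path computation. For each intermediate vertex k = 0, 1, …, 2, update dist[i][j] ← min(dist[i][j], dist[i][k] + dist[k][j]). The final matrix gives, for each (i, j), the minimum total weight of any directed path from i to j (possibly empty when i = j).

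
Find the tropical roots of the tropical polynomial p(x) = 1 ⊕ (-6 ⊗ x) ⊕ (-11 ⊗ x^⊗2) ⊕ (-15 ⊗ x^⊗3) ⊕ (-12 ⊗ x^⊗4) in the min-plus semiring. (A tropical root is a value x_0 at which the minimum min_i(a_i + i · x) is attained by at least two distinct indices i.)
Roots: {-3, 4, 5, 7}

Each tropical root is a break point of the lower envelope of the lines y = a_i + i · x (there are 5 lines, with slopes 0, 1, ..., 4). Only the lines that attain the minimum somewhere contribute to roots; other lines are dominated. Here the surviving (envelope) indices are i = 4, i = 3, i = 2, i = 1, i = 0.
Intersections between consecutive envelope lines give the roots: for adjacent envelope indices i < j the intersection is x = (a_i − a_j) / (j − i). Reading off the sorted break points: {-3, 4, 5, 7}.
Verification: at each break x_0, at least two indices attain the minimum of min_i(a_i + i · x_0).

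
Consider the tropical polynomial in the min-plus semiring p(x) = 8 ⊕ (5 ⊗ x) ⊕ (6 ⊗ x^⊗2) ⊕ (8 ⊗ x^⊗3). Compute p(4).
p(4) = 8

A tropical monomial a ⊗ x^⊗i evaluates to a + i · x. Evaluating each term at x = 4:
  Term 0 contributes 8 + 0 · 4 = 8
  Term 1 contributes 5 + 1 · 4 = 9
  Term 2 contributes 6 + 2 · 4 = 14
  Term 3 contributes 8 + 3 · 4 = 20
p(4) = ⊕ of these = min[8, 9, 14, 20] = 8.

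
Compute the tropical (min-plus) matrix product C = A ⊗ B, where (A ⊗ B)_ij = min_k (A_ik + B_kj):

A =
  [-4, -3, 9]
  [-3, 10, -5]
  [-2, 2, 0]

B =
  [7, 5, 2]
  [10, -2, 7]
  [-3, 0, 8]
A ⊗ B =
  [3, -5, -2]
  [-8, -5, -1]
  [-3, 0, 0]

Apply the min-plus product entry-by-entry:
  C[0][0] = min over k of (A[0][0] + B[0][0] = -4 + 7 = 3, A[0][1] + B[1][0] = -3 + 10 = 7, A[0][2] + B[2][0] = 9 + -3 = 6) = 3 (attained at k = 0)
  C[0][1] = min over k of (A[0][0] + B[0][1] = -4 + 5 = 1, A[0][1] + B[1][1] = -3 + -2 = -5, A[0][2] + B[2][1] = 9 + 0 = 9) = -5 (attained at k = 1)
  C[0][2] = min over k of (A[0][0] + B[0][2] = -4 + 2 = -2, A[0][1] + B[1][2] = -3 + 7 = 4, A[0][2] + B[2][2] = 9 + 8 = 17) = -2 (attained at k = 0)
  C[1][0] = min over k of (A[1][0] + B[0][0] = -3 + 7 = 4, A[1][1] + B[1][0] = 10 + 10 = 20, A[1][2] + B[2][0] = -5 + -3 = -8) = -8 (attained at k = 2)
  C[1][1] = min over k of (A[1][0] + B[0][1] = -3 + 5 = 2, A[1][1] + B[1][1] = 10 + -2 = 8, A[1][2] + B[2][1] = -5 + 0 = -5) = -5 (attained at k = 2)
  C[1][2] = min over k of (A[1][0] + B[0][2] = -3 + 2 = -1, A[1][1] + B[1][2] = 10 + 7 = 17, A[1][2] + B[2][2] = -5 + 8 = 3) = -1 (attained at k = 0)
  C[2][0] = min over k of (A[2][0] + B[0][0] = -2 + 7 = 5, A[2][1] + B[1][0] = 2 + 10 = 12, A[2][2] + B[2][0] = 0 + -3 = -3) = -3 (attained at k = 2)
  C[2][1] = min over k of (A[2][0] + B[0][1] = -2 + 5 = 3, A[2][1] + B[1][1] = 2 + -2 = 0, A[2][2] + B[2][1] = 0 + 0 = 0) = 0 (attained at k = 1)
  C[2][2] = min over k of (A[2][0] + B[0][2] = -2 + 2 = 0, A[2][1] + B[1][2] = 2 + 7 = 9, A[2][2] + B[2][2] = 0 + 8 = 8) = 0 (attained at k = 0)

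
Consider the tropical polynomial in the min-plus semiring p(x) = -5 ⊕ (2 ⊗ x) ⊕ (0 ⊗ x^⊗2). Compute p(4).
p(4) = -5

A tropical monomial a ⊗ x^⊗i evaluates to a + i · x. Evaluating each term at x = 4:
  Term 0 contributes -5 + 0 · 4 = -5
  Term 1 contributes 2 + 1 · 4 = 6
  Term 2 contributes 0 + 2 · 4 = 8
p(4) = ⊕ of these = min[-5, 6, 8] = -5.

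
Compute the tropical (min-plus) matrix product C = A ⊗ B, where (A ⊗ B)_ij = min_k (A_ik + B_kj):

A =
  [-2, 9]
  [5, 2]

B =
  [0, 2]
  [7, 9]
A ⊗ B =
  [-2, 0]
  [5, 7]

Apply the min-plus product entry-by-entry:
  C[0][0] = min over k of (A[0][0] + B[0][0] = -2 + 0 = -2, A[0][1] + B[1][0] = 9 + 7 = 16) = -2 (attained at k = 0)
  C[0][1] = min over k of (A[0][0] + B[0][1] = -2 + 2 = 0, A[0][1] + B[1][1] = 9 + 9 = 18) = 0 (attained at k = 0)
  C[1][0] = min over k of (A[1][0] + B[0][0] = 5 + 0 = 5, A[1][1] + B[1][0] = 2 + 7 = 9) = 5 (attained at k = 0)
  C[1][1] = min over k of (A[1][0] + B[0][1] = 5 + 2 = 7, A[1][1] + B[1][1] = 2 + 9 = 11) = 7 (attained at k = 0)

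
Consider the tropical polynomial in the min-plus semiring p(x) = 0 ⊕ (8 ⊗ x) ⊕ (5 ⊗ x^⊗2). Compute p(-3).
p(-3) = -1

A tropical monomial a ⊗ x^⊗i evaluates to a + i · x. Evaluating each term at x = -3:
  Term 0 contributes 0 + 0 · -3 = 0
  Term 1 contributes 8 + 1 · -3 = 5
  Term 2 contributes 5 + 2 · -3 = -1
p(-3) = ⊕ of these = min[0, 5, -1] = -1.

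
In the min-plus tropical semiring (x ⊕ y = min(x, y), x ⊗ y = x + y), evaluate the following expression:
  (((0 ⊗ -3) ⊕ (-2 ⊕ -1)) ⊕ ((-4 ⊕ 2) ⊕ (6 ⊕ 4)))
(((0 ⊗ -3) ⊕ (-2 ⊕ -1)) ⊕ ((-4 ⊕ 2) ⊕ (6 ⊕ 4))) = -4

Expand innermost to outermost. Recall ⊕ takes the minimum of its arguments and ⊗ takes their sum. Working out the expression (((0 ⊗ -3) ⊕ (-2 ⊕ -1)) ⊕ ((-4 ⊕ 2) ⊕ (6 ⊕ 4))) gives -4.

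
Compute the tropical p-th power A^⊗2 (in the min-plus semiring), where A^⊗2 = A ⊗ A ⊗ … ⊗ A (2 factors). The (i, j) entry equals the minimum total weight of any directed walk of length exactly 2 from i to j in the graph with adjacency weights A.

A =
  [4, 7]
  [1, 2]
A^⊗2 =
  [8, 9]
  [3, 4]

Each entry (A^⊗2)_ij equals the minimum over all length-2 walks i = v_0 → v_1 → … → v_2 = j of Σ_t A[v_t][v_{t+1}]. For example, for (i, j) = (0, 1) we minimise over 2 possible intermediate vertex sequences; the minimum is 9, attained along the walk 0 → 1 → 1.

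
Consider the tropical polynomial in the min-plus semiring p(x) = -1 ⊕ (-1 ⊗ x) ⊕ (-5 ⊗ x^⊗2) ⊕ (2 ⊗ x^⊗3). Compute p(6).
p(6) = -1

A tropical monomial a ⊗ x^⊗i evaluates to a + i · x. Evaluating each term at x = 6:
  Term 0 contributes -1 + 0 · 6 = -1
  Term 1 contributes -1 + 1 · 6 = 5
  Term 2 contributes -5 + 2 · 6 = 7
  Term 3 contributes 2 + 3 · 6 = 20
p(6) = ⊕ of these = min[-1, 5, 7, 20] = -1.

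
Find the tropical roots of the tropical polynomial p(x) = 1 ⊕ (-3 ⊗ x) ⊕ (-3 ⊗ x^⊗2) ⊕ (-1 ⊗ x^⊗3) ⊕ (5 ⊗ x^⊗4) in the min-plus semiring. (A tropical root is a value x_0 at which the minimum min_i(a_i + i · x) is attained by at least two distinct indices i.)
Roots: {-6, -2, 0, 4}

Each tropical root is a break point of the lower envelope of the lines y = a_i + i · x (there are 5 lines, with slopes 0, 1, ..., 4). Only the lines that attain the minimum somewhere contribute to roots; other lines are dominated. Here the surviving (envelope) indices are i = 4, i = 3, i = 2, i = 1, i = 0.
Intersections between consecutive envelope lines give the roots: for adjacent envelope indices i < j the intersection is x = (a_i − a_j) / (j − i). Reading off the sorted break points: {-6, -2, 0, 4}.
Verification: at each break x_0, at least two indices attain the minimum of min_i(a_i + i · x_0).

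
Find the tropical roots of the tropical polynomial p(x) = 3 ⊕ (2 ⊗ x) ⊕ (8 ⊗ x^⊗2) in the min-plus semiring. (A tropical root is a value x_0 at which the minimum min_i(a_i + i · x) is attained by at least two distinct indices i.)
Roots: {-6, 1}

Each tropical root is a break point of the lower envelope of the lines y = a_i + i · x (there are 3 lines, with slopes 0, 1, ..., 2). Only the lines that attain the minimum somewhere contribute to roots; other lines are dominated. Here the surviving (envelope) indices are i = 2, i = 1, i = 0.
Intersections between consecutive envelope lines give the roots: for adjacent envelope indices i < j the intersection is x = (a_i − a_j) / (j − i). Reading off the sorted break points: {-6, 1}.
Verification: at each break x_0, at least two indices attain the minimum of min_i(a_i + i · x_0).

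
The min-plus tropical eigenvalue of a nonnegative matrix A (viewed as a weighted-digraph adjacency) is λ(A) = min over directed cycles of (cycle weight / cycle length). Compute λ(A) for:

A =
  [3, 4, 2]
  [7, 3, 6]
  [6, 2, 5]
λ(A) = 3

Enumerate directed cycles and compute their means (weight / length). Sample:
  cycle 0 → 0: weight = 3, length = 1, mean = 3/1 ≈ 3.000
  cycle 1 → 1: weight = 3, length = 1, mean = 3/1 ≈ 3.000
  cycle 2 → 2: weight = 5, length = 1, mean = 5/1 ≈ 5.000
  cycle 0 → 1 → 0: weight = 11, length = 2, mean = 11/2 ≈ 5.500
  cycle 0 → 2 → 0: weight = 8, length = 2, mean = 8/2 ≈ 4.000
  cycle 1 → 0 → 1: weight = 11, length = 2, mean = 11/2 ≈ 5.500
Minimum mean = 3.000, attained e.g. along the cycle 0 → 0 with weight 3 and length 1. So λ(A) = 3/1 = 3.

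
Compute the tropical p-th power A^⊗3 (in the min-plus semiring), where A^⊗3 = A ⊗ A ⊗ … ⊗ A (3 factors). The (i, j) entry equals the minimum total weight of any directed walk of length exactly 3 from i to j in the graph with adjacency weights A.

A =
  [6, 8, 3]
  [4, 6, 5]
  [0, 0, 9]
A^⊗3 =
  [7, 9, 6]
  [7, 7, 8]
  [3, 3, 7]

Each entry (A^⊗3)_ij equals the minimum over all length-3 walks i = v_0 → v_1 → … → v_3 = j of Σ_t A[v_t][v_{t+1}]. For example, for (i, j) = (0, 2) we minimise over 9 possible intermediate vertex sequences; the minimum is 6, attained along the walk 0 → 2 → 0 → 2.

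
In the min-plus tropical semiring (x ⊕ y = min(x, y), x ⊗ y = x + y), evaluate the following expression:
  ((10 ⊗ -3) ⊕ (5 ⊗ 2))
((10 ⊗ -3) ⊕ (5 ⊗ 2)) = 7

Expand innermost to outermost. Recall ⊕ takes the minimum of its arguments and ⊗ takes their sum. Working out the expression ((10 ⊗ -3) ⊕ (5 ⊗ 2)) gives 7.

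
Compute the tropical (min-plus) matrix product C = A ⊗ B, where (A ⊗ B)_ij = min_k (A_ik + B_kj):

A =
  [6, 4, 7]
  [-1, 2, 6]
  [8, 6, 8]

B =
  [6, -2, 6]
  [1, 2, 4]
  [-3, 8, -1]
A ⊗ B =
  [4, 4, 6]
  [3, -3, 5]
  [5, 6, 7]

Apply the min-plus product entry-by-entry:
  C[0][0] = min over k of (A[0][0] + B[0][0] = 6 + 6 = 12, A[0][1] + B[1][0] = 4 + 1 = 5, A[0][2] + B[2][0] = 7 + -3 = 4) = 4 (attained at k = 2)
  C[0][1] = min over k of (A[0][0] + B[0][1] = 6 + -2 = 4, A[0][1] + B[1][1] = 4 + 2 = 6, A[0][2] + B[2][1] = 7 + 8 = 15) = 4 (attained at k = 0)
  C[0][2] = min over k of (A[0][0] + B[0][2] = 6 + 6 = 12, A[0][1] + B[1][2] = 4 + 4 = 8, A[0][2] + B[2][2] = 7 + -1 = 6) = 6 (attained at k = 2)
  C[1][0] = min over k of (A[1][0] + B[0][0] = -1 + 6 = 5, A[1][1] + B[1][0] = 2 + 1 = 3, A[1][2] + B[2][0] = 6 + -3 = 3) = 3 (attained at k = 1)
  C[1][1] = min over k of (A[1][0] + B[0][1] = -1 + -2 = -3, A[1][1] + B[1][1] = 2 + 2 = 4, A[1][2] + B[2][1] = 6 + 8 = 14) = -3 (attained at k = 0)
  C[1][2] = min over k of (A[1][0] + B[0][2] = -1 + 6 = 5, A[1][1] + B[1][2] = 2 + 4 = 6, A[1][2] + B[2][2] = 6 + -1 = 5) = 5 (attained at k = 0)
  C[2][0] = min over k of (A[2][0] + B[0][0] = 8 + 6 = 14, A[2][1] + B[1][0] = 6 + 1 = 7, A[2][2] + B[2][0] = 8 + -3 = 5) = 5 (attained at k = 2)
  C[2][1] = min over k of (A[2][0] + B[0][1] = 8 + -2 = 6, A[2][1] + B[1][1] = 6 + 2 = 8, A[2][2] + B[2][1] = 8 + 8 = 16) = 6 (attained at k = 0)
  C[2][2] = min over k of (A[2][0] + B[0][2] = 8 + 6 = 14, A[2][1] + B[1][2] = 6 + 4 = 10, A[2][2] + B[2][2] = 8 + -1 = 7) = 7 (attained at k = 2)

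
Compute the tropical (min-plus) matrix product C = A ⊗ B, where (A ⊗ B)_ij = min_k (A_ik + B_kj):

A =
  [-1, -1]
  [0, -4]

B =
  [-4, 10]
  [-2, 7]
A ⊗ B =
  [-5, 6]
  [-6, 3]

Apply the min-plus product entry-by-entry:
  C[0][0] = min over k of (A[0][0] + B[0][0] = -1 + -4 = -5, A[0][1] + B[1][0] = -1 + -2 = -3) = -5 (attained at k = 0)
  C[0][1] = min over k of (A[0][0] + B[0][1] = -1 + 10 = 9, A[0][1] + B[1][1] = -1 + 7 = 6) = 6 (attained at k = 1)
  C[1][0] = min over k of (A[1][0] + B[0][0] = 0 + -4 = -4, A[1][1] + B[1][0] = -4 + -2 = -6) = -6 (attained at k = 1)
  C[1][1] = min over k of (A[1][0] + B[0][1] = 0 + 10 = 10, A[1][1] + B[1][1] = -4 + 7 = 3) = 3 (attained at k = 1)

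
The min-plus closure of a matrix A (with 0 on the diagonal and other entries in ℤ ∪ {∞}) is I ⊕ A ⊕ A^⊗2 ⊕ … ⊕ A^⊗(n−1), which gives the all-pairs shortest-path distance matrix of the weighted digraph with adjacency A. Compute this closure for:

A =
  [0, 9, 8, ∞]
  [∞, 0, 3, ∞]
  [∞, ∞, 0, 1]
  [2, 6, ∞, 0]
Closure =
  [0, 9, 8, 9]
  [6, 0, 3, 4]
  [3, 7, 0, 1]
  [2, 6, 9, 0]

This is the Floyd-Warshall all-pairs shortest-path computation. For each intermediate vertex k = 0, 1, …, 3, update dist[i][j] ← min(dist[i][j], dist[i][k] + dist[k][j]). The final matrix gives, for each (i, j), the minimum total weight of any directed path from i to j (possibly empty when i = j).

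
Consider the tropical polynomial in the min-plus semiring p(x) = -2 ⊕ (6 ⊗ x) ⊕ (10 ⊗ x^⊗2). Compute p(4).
p(4) = -2

A tropical monomial a ⊗ x^⊗i evaluates to a + i · x. Evaluating each term at x = 4:
  Term 0 contributes -2 + 0 · 4 = -2
  Term 1 contributes 6 + 1 · 4 = 10
  Term 2 contributes 10 + 2 · 4 = 18
p(4) = ⊕ of these = min[-2, 10, 18] = -2.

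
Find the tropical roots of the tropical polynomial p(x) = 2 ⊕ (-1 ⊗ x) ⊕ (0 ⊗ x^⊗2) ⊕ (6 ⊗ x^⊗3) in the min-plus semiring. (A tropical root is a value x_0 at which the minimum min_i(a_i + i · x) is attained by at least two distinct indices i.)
Roots: {-6, -1, 3}

Each tropical root is a break point of the lower envelope of the lines y = a_i + i · x (there are 4 lines, with slopes 0, 1, ..., 3). Only the lines that attain the minimum somewhere contribute to roots; other lines are dominated. Here the surviving (envelope) indices are i = 3, i = 2, i = 1, i = 0.
Intersections between consecutive envelope lines give the roots: for adjacent envelope indices i < j the intersection is x = (a_i − a_j) / (j − i). Reading off the sorted break points: {-6, -1, 3}.
Verification: at each break x_0, at least two indices attain the minimum of min_i(a_i + i · x_0).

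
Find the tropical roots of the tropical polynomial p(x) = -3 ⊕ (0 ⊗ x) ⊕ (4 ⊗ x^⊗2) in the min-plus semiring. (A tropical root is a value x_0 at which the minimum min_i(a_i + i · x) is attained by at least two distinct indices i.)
Roots: {-4, -3}

Each tropical root is a break point of the lower envelope of the lines y = a_i + i · x (there are 3 lines, with slopes 0, 1, ..., 2). Only the lines that attain the minimum somewhere contribute to roots; other lines are dominated. Here the surviving (envelope) indices are i = 2, i = 1, i = 0.
Intersections between consecutive envelope lines give the roots: for adjacent envelope indices i < j the intersection is x = (a_i − a_j) / (j − i). Reading off the sorted break points: {-4, -3}.
Verification: at each break x_0, at least two indices attain the minimum of min_i(a_i + i · x_0).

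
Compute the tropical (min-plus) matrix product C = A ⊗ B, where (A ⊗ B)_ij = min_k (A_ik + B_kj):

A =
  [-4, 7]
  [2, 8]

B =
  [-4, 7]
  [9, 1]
A ⊗ B =
  [-8, 3]
  [-2, 9]

Apply the min-plus product entry-by-entry:
  C[0][0] = min over k of (A[0][0] + B[0][0] = -4 + -4 = -8, A[0][1] + B[1][0] = 7 + 9 = 16) = -8 (attained at k = 0)
  C[0][1] = min over k of (A[0][0] + B[0][1] = -4 + 7 = 3, A[0][1] + B[1][1] = 7 + 1 = 8) = 3 (attained at k = 0)
  C[1][0] = min over k of (A[1][0] + B[0][0] = 2 + -4 = -2, A[1][1] + B[1][0] = 8 + 9 = 17) = -2 (attained at k = 0)
  C[1][1] = min over k of (A[1][0] + B[0][1] = 2 + 7 = 9, A[1][1] + B[1][1] = 8 + 1 = 9) = 9 (attained at k = 0)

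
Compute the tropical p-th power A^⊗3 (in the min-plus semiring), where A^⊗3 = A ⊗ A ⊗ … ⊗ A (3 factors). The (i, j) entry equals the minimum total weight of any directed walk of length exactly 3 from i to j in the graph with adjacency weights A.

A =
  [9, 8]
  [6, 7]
A^⊗3 =
  [21, 22]
  [20, 21]

Each entry (A^⊗3)_ij equals the minimum over all length-3 walks i = v_0 → v_1 → … → v_3 = j of Σ_t A[v_t][v_{t+1}]. For example, for (i, j) = (0, 1) we minimise over 4 possible intermediate vertex sequences; the minimum is 22, attained along the walk 0 → 1 → 0 → 1.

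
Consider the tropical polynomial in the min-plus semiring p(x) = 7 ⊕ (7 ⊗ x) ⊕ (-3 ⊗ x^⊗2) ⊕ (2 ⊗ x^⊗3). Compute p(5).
p(5) = 7

A tropical monomial a ⊗ x^⊗i evaluates to a + i · x. Evaluating each term at x = 5:
  Term 0 contributes 7 + 0 · 5 = 7
  Term 1 contributes 7 + 1 · 5 = 12
  Term 2 contributes -3 + 2 · 5 = 7
  Term 3 contributes 2 + 3 · 5 = 17
p(5) = ⊕ of these = min[7, 12, 7, 17] = 7.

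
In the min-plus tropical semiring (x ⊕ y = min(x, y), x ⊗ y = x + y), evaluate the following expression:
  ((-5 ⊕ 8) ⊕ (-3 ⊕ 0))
((-5 ⊕ 8) ⊕ (-3 ⊕ 0)) = -5

Expand innermost to outermost. Recall ⊕ takes the minimum of its arguments and ⊗ takes their sum. Working out the expression ((-5 ⊕ 8) ⊕ (-3 ⊕ 0)) gives -5.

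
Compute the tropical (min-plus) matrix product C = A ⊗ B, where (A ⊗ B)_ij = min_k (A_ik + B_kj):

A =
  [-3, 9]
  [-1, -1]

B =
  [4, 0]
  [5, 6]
A ⊗ B =
  [1, -3]
  [3, -1]

Apply the min-plus product entry-by-entry:
  C[0][0] = min over k of (A[0][0] + B[0][0] = -3 + 4 = 1, A[0][1] + B[1][0] = 9 + 5 = 14) = 1 (attained at k = 0)
  C[0][1] = min over k of (A[0][0] + B[0][1] = -3 + 0 = -3, A[0][1] + B[1][1] = 9 + 6 = 15) = -3 (attained at k = 0)
  C[1][0] = min over k of (A[1][0] + B[0][0] = -1 + 4 = 3, A[1][1] + B[1][0] = -1 + 5 = 4) = 3 (attained at k = 0)
  C[1][1] = min over k of (A[1][0] + B[0][1] = -1 + 0 = -1, A[1][1] + B[1][1] = -1 + 6 = 5) = -1 (attained at k = 0)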